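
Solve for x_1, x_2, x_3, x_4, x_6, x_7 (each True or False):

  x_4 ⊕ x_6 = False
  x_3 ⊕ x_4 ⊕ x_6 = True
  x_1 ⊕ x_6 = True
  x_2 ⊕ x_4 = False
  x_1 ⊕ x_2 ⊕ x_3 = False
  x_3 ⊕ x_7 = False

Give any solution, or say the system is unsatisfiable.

x_1: False, x_2: True, x_3: True, x_4: True, x_6: True, x_7: True

x_4 ⊕ x_6 = T ⊕ T = False ✓
x_3 ⊕ x_4 ⊕ x_6 = T ⊕ T ⊕ T = True ✓
x_1 ⊕ x_6 = F ⊕ T = True ✓
x_2 ⊕ x_4 = T ⊕ T = False ✓
x_1 ⊕ x_2 ⊕ x_3 = F ⊕ T ⊕ T = False ✓
x_3 ⊕ x_7 = T ⊕ T = False ✓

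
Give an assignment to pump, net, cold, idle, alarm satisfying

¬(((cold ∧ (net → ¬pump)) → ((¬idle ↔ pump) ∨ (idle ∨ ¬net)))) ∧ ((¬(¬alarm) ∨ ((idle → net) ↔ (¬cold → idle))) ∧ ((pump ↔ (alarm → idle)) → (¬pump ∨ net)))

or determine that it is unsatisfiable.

pump=F; net=T; cold=T; idle=F; alarm=F

  ¬(((cold ∧ (net → ¬pump)) → ((¬idle ↔ pump) ∨ (idle ∨ ¬net)))) = True
    (cold ∧ (net → ¬pump)) → ((¬idle ↔ pump) ∨ (idle ∨ ¬net)) = False
      cold ∧ (net → ¬pump) = True
        net → ¬pump = True
          ¬pump = True
      (¬idle ↔ pump) ∨ (idle ∨ ¬net) = False
        ¬idle ↔ pump = False
          ¬idle = True
        idle ∨ ¬net = False
          ¬net = False
  (¬(¬alarm) ∨ ((idle → net) ↔ (¬cold → idle))) ∧ ((pump ↔ (alarm → idle)) → (¬pump ∨ net)) = True
    ¬(¬alarm) ∨ ((idle → net) ↔ (¬cold → idle)) = True
      ¬(¬alarm) = False
        ¬alarm = True
      (idle → net) ↔ (¬cold → idle) = True
        idle → net = True
        ¬cold → idle = True
          ¬cold = False
    (pump ↔ (alarm → idle)) → (¬pump ∨ net) = True
      pump ↔ (alarm → idle) = False
        alarm → idle = True
      ¬pump ∨ net = True
        ¬pump = True
Both conjuncts True, so the formula holds.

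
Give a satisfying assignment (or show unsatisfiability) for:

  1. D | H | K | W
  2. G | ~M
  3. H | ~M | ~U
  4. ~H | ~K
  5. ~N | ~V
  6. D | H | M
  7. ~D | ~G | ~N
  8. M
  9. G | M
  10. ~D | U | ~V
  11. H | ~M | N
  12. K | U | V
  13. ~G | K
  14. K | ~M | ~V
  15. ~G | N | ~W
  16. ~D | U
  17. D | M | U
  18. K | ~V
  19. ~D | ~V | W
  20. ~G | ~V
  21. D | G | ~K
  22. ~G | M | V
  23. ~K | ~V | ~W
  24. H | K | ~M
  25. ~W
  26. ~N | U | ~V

V: False; U: False; M: True; G: True; D: False; N: True; K: True; H: False; W: False

Unit clause (M) forces M = True.
Unit clause (~W) forces W = False.
In (G | ~M) only G is left, so G = True.
In (~G | K) only K is left, so K = True.
In (~G | ~V) only ~V is left, so V = False.
In (~H | ~K) only ~H is left, so H = False.
In (H | ~M | N) only N is left, so N = True.
In (H | ~M | ~U) only ~U is left, so U = False.
In (~D | ~G | ~N) only ~D is left, so D = False.
All clauses satisfied.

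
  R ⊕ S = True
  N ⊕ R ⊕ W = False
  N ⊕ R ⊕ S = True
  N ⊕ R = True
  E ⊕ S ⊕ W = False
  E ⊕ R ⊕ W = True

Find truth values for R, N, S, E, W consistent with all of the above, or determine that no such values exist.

R = True; N = False; S = False; E = True; W = True

R ⊕ S = T ⊕ F = True ✓
N ⊕ R ⊕ W = F ⊕ T ⊕ T = False ✓
N ⊕ R ⊕ S = F ⊕ T ⊕ F = True ✓
N ⊕ R = F ⊕ T = True ✓
E ⊕ S ⊕ W = T ⊕ F ⊕ T = False ✓
E ⊕ R ⊕ W = T ⊕ T ⊕ T = True ✓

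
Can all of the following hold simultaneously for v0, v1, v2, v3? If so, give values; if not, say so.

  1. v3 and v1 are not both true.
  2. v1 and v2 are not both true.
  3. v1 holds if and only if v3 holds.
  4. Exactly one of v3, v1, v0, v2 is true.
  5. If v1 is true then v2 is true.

v0 = True; v1 = False; v2 = False; v3 = False

  (1) v3=F, v1=F — not both ✓
  (2) v1=F, v2=F — not both ✓
  (3) v1=F, v3=F — same ✓
  (4) {v3, v1, v0, v2}: 1 true — exactly one ✓
  (5) v1=F ⇒ v2: vacuous ✓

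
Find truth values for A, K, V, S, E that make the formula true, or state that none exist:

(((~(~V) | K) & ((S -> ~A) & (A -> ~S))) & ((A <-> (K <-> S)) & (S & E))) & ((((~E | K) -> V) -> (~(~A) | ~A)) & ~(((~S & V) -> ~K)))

Unsatisfiable — no assignment works.

Case S = True: the conjunct ~(((~S & V) -> ~K)) becomes ~((False -> ~K)) = False.
Case S = False: the conjunct S is False.
Both cases fail — unsatisfiable.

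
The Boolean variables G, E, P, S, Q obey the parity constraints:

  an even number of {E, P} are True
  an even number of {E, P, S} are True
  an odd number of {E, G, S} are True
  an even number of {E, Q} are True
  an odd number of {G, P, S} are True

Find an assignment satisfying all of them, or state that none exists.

G = True; E = False; P = False; S = False; Q = False

{E, P}: 0 true → even ✓
{E, P, S}: 0 true → even ✓
{E, G, S}: 1 true → odd ✓
{E, Q}: 0 true → even ✓
{G, P, S}: 1 true → odd ✓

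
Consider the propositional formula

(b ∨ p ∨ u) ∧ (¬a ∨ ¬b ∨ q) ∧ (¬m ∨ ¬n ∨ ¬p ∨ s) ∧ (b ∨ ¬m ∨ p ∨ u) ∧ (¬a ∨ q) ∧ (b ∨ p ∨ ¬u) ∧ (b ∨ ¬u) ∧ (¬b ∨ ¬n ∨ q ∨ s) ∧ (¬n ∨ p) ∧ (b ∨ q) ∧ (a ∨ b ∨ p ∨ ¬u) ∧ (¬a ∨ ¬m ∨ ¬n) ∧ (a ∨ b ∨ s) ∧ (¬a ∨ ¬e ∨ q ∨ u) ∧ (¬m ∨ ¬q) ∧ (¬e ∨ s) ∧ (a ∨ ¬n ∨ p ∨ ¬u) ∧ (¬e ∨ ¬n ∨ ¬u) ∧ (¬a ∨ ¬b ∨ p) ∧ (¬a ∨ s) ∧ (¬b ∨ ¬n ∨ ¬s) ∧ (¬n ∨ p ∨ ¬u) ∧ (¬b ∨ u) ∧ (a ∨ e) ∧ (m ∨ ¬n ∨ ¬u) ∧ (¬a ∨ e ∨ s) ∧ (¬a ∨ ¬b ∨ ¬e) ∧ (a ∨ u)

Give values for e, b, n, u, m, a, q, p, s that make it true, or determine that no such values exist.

Set e = True.
  then (¬e ∨ s) forces s = True.
Set b = True.
  then (¬b ∨ ¬n ∨ ¬s) forces n = False.
  then (¬b ∨ u) forces u = True.
  then (¬a ∨ ¬b ∨ ¬e) forces a = False.
Set m = True.
  then (¬m ∨ ¬q) forces q = False.
Set p = True.
All clauses satisfied.

e=T, b=T, n=F, u=T, m=T, a=F, q=F, p=T, s=T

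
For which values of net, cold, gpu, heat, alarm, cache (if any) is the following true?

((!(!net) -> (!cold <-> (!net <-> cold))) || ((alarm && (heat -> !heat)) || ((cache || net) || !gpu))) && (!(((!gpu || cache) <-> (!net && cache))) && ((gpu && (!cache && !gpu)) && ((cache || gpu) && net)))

Unsatisfiable — no assignment works.

Case gpu = True: the conjunct !gpu is False.
Case gpu = False: the conjunct gpu is False.
Both cases fail — unsatisfiable.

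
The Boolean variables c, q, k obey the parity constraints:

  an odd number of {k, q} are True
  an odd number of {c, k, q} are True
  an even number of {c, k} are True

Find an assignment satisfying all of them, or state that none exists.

c = False, q = True, k = False

{k, q}: 1 true → odd ✓
{c, k, q}: 1 true → odd ✓
{c, k}: 0 true → even ✓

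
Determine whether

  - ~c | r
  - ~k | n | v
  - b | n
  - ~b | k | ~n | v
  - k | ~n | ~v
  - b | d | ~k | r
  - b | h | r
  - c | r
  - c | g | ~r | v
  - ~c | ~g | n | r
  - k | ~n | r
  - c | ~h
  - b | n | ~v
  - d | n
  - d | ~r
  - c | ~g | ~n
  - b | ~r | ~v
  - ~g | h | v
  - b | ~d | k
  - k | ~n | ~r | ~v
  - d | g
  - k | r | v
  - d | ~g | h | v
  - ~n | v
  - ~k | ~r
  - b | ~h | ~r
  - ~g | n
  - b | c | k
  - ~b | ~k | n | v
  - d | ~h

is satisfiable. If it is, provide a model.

v = True; c = True; r = True; d = True; k = False; h = False; b = True; n = False; g = False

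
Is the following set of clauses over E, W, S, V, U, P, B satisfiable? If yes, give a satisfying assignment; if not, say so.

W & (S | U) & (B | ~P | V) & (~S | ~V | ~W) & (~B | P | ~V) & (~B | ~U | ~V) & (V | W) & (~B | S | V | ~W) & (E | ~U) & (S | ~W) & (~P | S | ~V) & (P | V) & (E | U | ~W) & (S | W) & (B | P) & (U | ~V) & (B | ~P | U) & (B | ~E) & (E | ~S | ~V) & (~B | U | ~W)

Unit clause (W) forces W = True.
In (S | ~W) only S is left, so S = True.
In (~S | ~V | ~W) only ~V is left, so V = False.
In (P | V) only P is left, so P = True.
In (B | ~P | V) only B is left, so B = True.
In (~B | U | ~W) only U is left, so U = True.
In (E | ~U) only E is left, so E = True.
All clauses satisfied.

E: True; W: True; S: True; V: False; U: True; P: True; B: True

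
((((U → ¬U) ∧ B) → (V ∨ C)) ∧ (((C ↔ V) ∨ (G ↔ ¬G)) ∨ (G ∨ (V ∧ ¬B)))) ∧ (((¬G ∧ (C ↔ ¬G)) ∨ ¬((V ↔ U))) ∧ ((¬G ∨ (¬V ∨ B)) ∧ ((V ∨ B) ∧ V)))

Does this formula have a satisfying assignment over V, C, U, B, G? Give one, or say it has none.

V: True; C: True; U: False; B: True; G: True

  (((U → ¬U) ∧ B) → (V ∨ C)) ∧ (((C ↔ V) ∨ (G ↔ ¬G)) ∨ (G ∨ (V ∧ ¬B))) = True
    ((U → ¬U) ∧ B) → (V ∨ C) = True
      (U → ¬U) ∧ B = True
        U → ¬U = True
          ¬U = True
      V ∨ C = True
    ((C ↔ V) ∨ (G ↔ ¬G)) ∨ (G ∨ (V ∧ ¬B)) = True
      (C ↔ V) ∨ (G ↔ ¬G) = True
        C ↔ V = True
        G ↔ ¬G = False
          ¬G = False
      G ∨ (V ∧ ¬B) = True
        V ∧ ¬B = False
          ¬B = False
  ((¬G ∧ (C ↔ ¬G)) ∨ ¬((V ↔ U))) ∧ ((¬G ∨ (¬V ∨ B)) ∧ ((V ∨ B) ∧ V)) = True
    (¬G ∧ (C ↔ ¬G)) ∨ ¬((V ↔ U)) = True
      ¬G ∧ (C ↔ ¬G) = False
        ¬G = False
        C ↔ ¬G = False
          ¬G = False
      ¬((V ↔ U)) = True
        V ↔ U = False
    (¬G ∨ (¬V ∨ B)) ∧ ((V ∨ B) ∧ V) = True
      ¬G ∨ (¬V ∨ B) = True
        ¬G = False
        ¬V ∨ B = True
          ¬V = False
      (V ∨ B) ∧ V = True
        V ∨ B = True
Both conjuncts True, so the formula holds.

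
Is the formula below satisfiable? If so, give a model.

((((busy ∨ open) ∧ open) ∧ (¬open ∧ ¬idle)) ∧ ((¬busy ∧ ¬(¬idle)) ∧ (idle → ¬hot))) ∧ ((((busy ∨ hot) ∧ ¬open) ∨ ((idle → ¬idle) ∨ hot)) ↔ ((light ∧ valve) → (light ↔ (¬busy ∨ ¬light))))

Case open = True: the conjunct ¬open is False.
Case open = False: the conjunct open is False.
Both cases fail — unsatisfiable.

UNSATISFIABLE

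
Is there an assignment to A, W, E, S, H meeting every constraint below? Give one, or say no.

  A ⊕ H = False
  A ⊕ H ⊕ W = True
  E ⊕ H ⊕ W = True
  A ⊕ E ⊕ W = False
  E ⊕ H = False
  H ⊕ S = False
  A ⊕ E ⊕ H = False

UNSATISFIABLE

Adding constraints 1, 3, 4 mod 2: every variable appears an even number of times on the left, so the left side is 0.
But the right sides sum to 1 (mod 2). 0 ≠ 1 — the system is inconsistent.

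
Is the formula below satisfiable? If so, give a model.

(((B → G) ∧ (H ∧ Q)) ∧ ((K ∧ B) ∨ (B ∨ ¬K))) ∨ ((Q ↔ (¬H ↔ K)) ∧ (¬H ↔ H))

K: False, H: True, B: True, Q: True, G: True

  (((B → G) ∧ (H ∧ Q)) ∧ ((K ∧ B) ∨ (B ∨ ¬K))) ∨ ((Q ↔ (¬H ↔ K)) ∧ (¬H ↔ H)) = True
    ((B → G) ∧ (H ∧ Q)) ∧ ((K ∧ B) ∨ (B ∨ ¬K)) = True
      (B → G) ∧ (H ∧ Q) = True
        B → G = True
        H ∧ Q = True
      (K ∧ B) ∨ (B ∨ ¬K) = True
        K ∧ B = False
        B ∨ ¬K = True
          ¬K = True
    (Q ↔ (¬H ↔ K)) ∧ (¬H ↔ H) = False
      Q ↔ (¬H ↔ K) = True
        ¬H ↔ K = True
          ¬H = False
      ¬H ↔ H = False
        ¬H = False
The formula evaluates to True.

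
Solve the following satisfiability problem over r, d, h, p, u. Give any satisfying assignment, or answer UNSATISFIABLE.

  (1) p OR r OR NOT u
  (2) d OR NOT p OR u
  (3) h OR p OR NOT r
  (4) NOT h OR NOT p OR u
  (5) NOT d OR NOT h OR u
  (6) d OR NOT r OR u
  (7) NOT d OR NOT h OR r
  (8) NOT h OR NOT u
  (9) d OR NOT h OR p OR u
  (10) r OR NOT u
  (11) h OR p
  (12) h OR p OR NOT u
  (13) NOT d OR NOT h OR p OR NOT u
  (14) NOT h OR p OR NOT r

Set r = True.
Set d = True.
Try h = True:
  (NOT d OR NOT h OR u) forces u = True.
  clause (NOT h OR NOT u) is falsified — backtrack.
So h = False.
  then (h OR p OR NOT r) forces p = True.
Set u = True.
All clauses satisfied.

r=T; d=T; h=F; p=T; u=T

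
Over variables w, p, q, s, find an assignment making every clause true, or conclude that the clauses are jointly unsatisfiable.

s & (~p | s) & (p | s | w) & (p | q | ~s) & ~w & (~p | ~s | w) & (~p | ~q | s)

Unit clause (s) forces s = True.
Unit clause (~w) forces w = False.
In (~p | ~s | w) only ~p is left, so p = False.
In (p | q | ~s) only q is left, so q = True.
Check each clause:
  (s): s holds.
  (~p | s): ~p holds.
  (p | s | w): s holds.
  (p | q | ~s): q holds.
  (~w): ~w holds.
  (~p | ~s | w): ~p holds.
  (~p | ~q | s): ~p holds.
All clauses satisfied.

w=F, p=F, q=T, s=T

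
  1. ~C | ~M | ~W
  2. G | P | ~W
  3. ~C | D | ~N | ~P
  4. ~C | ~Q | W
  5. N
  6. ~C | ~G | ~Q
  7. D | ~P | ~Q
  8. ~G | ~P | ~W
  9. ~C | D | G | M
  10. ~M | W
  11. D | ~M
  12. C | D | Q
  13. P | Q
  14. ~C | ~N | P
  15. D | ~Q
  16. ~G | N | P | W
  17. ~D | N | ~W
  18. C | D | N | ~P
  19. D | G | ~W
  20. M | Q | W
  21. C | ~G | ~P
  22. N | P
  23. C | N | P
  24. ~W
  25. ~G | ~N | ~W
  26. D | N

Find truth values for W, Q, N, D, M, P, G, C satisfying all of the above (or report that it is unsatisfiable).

W = False; Q = True; N = True; D = True; M = False; P = False; G = False; C = False

Unit clause (N) forces N = True.
Unit clause (~W) forces W = False.
In (~M | W) only ~M is left, so M = False.
In (M | Q | W) only Q is left, so Q = True.
In (~C | ~Q | W) only ~C is left, so C = False.
In (D | ~Q) only D is left, so D = True.
Set P = False.
Set G = False.
All clauses satisfied.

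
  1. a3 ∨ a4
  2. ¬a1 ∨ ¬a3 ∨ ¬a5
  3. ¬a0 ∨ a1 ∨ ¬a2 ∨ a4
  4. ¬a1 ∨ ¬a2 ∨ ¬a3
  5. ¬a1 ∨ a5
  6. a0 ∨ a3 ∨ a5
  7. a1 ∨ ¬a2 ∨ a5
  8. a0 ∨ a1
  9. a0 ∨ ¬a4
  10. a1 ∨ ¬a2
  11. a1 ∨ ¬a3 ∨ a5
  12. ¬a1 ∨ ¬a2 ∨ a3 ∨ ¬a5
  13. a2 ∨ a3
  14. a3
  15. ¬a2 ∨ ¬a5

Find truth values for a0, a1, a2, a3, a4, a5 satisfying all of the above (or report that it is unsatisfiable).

a0 = True, a1 = False, a2 = False, a3 = True, a4 = False, a5 = True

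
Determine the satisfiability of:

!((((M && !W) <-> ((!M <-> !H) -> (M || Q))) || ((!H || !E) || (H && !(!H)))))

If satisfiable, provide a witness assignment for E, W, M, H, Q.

Case H = True: the formula becomes !((((M && !W) <-> (M -> (M || Q))) || True)) = False.
Case H = False: the formula becomes !((((M && !W) <-> (!M -> (M || Q))) || True)) = False.
Both cases fail — unsatisfiable.

Unsatisfiable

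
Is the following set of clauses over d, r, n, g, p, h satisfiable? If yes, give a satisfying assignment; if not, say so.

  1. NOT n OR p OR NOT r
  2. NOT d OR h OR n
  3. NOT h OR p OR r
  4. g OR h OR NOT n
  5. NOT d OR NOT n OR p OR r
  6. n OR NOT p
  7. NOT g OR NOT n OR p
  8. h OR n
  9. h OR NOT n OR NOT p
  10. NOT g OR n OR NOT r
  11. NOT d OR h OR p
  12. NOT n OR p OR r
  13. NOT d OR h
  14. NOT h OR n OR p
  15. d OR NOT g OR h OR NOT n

Set d = True.
  then (NOT d OR h) forces h = True.
Set r = False.
  then (NOT h OR p OR r) forces p = True.
  then (n OR NOT p) forces n = True.
Set g = True.
All clauses satisfied.

d = True, r = False, n = True, g = True, p = True, h = True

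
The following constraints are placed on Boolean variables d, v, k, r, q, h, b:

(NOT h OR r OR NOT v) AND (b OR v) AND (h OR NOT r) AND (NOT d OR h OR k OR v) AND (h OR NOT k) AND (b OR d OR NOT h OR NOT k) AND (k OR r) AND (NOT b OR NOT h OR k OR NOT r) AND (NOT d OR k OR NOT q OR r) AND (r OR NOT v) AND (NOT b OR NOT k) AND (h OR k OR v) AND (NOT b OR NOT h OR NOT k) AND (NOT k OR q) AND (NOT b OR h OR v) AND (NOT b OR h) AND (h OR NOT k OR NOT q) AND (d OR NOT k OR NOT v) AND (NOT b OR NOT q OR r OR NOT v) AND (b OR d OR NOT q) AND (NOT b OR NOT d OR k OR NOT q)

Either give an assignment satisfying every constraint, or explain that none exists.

Set d = False.
Try v = False:
  (b OR v) forces b = True.
  (NOT b OR NOT k) forces k = False.
  (k OR r) forces r = True.
  (h OR NOT r) forces h = True.
  clause (NOT b OR NOT h OR k OR NOT r) is falsified — backtrack.
So v = True.
  then (r OR NOT v) forces r = True.
  then (d OR NOT k OR NOT v) forces k = False.
  then (h OR NOT r) forces h = True.
  then (NOT b OR NOT h OR k OR NOT r) forces b = False.
  then (b OR d OR NOT q) forces q = False.
All clauses satisfied.

d = False; v = True; k = False; r = True; q = False; h = True; b = False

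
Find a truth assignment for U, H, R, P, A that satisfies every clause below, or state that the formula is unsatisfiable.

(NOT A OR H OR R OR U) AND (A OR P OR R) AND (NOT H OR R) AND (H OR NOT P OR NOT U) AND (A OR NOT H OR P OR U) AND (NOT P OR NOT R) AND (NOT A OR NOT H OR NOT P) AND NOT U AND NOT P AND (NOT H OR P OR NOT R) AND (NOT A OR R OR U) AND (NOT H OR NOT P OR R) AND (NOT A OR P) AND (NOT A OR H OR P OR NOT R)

U: False; H: False; R: True; P: False; A: False

Unit clause (NOT U) forces U = False.
Unit clause (NOT P) forces P = False.
In (NOT A OR P) only NOT A is left, so A = False.
In (A OR P OR R) only R is left, so R = True.
In (A OR NOT H OR P OR U) only NOT H is left, so H = False.
All clauses satisfied.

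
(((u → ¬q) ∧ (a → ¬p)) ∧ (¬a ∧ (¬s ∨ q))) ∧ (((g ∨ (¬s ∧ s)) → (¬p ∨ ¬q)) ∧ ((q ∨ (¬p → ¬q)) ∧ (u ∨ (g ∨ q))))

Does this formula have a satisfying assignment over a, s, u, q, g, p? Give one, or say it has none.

a=F, s=F, u=F, q=F, g=T, p=F

  ((u → ¬q) ∧ (a → ¬p)) ∧ (¬a ∧ (¬s ∨ q)) = True
    (u → ¬q) ∧ (a → ¬p) = True
      u → ¬q = True
        ¬q = True
      a → ¬p = True
        ¬p = True
    ¬a ∧ (¬s ∨ q) = True
      ¬a = True
      ¬s ∨ q = True
        ¬s = True
  ((g ∨ (¬s ∧ s)) → (¬p ∨ ¬q)) ∧ ((q ∨ (¬p → ¬q)) ∧ (u ∨ (g ∨ q))) = True
    (g ∨ (¬s ∧ s)) → (¬p ∨ ¬q) = True
      g ∨ (¬s ∧ s) = True
        ¬s ∧ s = False
          ¬s = True
      ¬p ∨ ¬q = True
        ¬p = True
        ¬q = True
    (q ∨ (¬p → ¬q)) ∧ (u ∨ (g ∨ q)) = True
      q ∨ (¬p → ¬q) = True
        ¬p → ¬q = True
          ¬p = True
          ¬q = True
      u ∨ (g ∨ q) = True
        g ∨ q = True
Both conjuncts True, so the formula holds.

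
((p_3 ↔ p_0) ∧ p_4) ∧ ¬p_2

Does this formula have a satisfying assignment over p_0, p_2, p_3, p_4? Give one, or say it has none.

p_0 = False, p_2 = False, p_3 = False, p_4 = True

  (p_3 ↔ p_0) ∧ p_4 = True
    p_3 ↔ p_0 = True
  ¬p_2 = True
Both conjuncts True, so the formula holds.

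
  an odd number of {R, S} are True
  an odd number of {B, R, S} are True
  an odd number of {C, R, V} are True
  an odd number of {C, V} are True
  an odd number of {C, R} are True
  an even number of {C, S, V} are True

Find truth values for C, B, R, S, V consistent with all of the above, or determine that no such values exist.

C = True; B = False; R = False; S = True; V = False

{R, S}: 1 true → odd ✓
{B, R, S}: 1 true → odd ✓
{C, R, V}: 1 true → odd ✓
{C, V}: 1 true → odd ✓
{C, R}: 1 true → odd ✓
{C, S, V}: 2 true → even ✓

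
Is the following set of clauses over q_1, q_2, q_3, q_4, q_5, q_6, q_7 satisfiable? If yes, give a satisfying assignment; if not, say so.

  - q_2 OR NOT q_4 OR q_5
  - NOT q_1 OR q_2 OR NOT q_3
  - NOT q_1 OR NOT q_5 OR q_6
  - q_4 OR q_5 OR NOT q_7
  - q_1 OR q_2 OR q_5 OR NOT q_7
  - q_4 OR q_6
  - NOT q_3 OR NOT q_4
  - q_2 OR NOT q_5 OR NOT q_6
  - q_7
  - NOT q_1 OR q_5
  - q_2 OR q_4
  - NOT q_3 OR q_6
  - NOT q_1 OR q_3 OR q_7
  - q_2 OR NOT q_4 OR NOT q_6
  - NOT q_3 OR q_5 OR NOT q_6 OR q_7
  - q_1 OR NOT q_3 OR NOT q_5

q_1 = False, q_2 = True, q_3 = False, q_4 = True, q_5 = True, q_6 = True, q_7 = True

Unit clause (q_7) forces q_7 = True.
Set q_1 = False.
Set q_2 = True.
Try q_3 = True:
  (NOT q_3 OR NOT q_4) forces q_4 = False.
  (q_4 OR q_5 OR NOT q_7) forces q_5 = True.
  clause (q_1 OR NOT q_3 OR NOT q_5) is falsified — backtrack.
So q_3 = False.
Set q_4 = True.
Set q_5 = True.
Set q_6 = True.
All clauses satisfied.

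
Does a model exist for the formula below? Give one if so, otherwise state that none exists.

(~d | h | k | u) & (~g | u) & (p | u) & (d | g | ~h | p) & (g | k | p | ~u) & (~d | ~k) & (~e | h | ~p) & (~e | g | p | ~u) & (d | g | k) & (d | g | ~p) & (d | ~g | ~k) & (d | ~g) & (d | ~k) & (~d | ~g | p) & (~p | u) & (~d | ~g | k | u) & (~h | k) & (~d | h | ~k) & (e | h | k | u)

Try d = False:
  (d | ~g) forces g = False.
  (d | g | k) forces k = True.
  clause (d | ~k) is falsified — backtrack.
So d = True.
  then (~d | ~k) forces k = False.
  then (~h | k) forces h = False.
  then (~d | h | k | u) forces u = True.
Try p = False:
  (g | k | p | ~u) forces g = True.
  clause (~d | ~g | p) is falsified — backtrack.
So p = True.
  then (~e | h | ~p) forces e = False.
Set g = False.
All clauses satisfied.

d: True; h: False; p: True; k: False; e: False; u: True; g: False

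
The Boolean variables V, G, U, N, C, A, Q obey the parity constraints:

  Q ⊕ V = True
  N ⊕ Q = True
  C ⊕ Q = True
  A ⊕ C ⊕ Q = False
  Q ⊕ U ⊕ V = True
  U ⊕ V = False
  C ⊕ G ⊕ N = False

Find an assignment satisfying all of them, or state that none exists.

V = False, G = False, U = False, N = False, C = False, A = True, Q = True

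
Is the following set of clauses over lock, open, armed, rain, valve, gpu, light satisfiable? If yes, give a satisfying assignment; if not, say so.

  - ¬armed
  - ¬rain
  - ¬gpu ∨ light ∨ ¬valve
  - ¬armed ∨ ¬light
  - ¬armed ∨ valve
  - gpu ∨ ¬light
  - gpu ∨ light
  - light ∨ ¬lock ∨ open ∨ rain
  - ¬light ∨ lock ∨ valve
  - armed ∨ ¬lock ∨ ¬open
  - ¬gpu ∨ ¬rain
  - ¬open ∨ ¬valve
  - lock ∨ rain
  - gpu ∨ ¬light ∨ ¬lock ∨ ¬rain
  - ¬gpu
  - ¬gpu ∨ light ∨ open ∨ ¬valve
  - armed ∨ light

Case gpu = True:
  Clause (¬gpu) is falsified — contradiction.
Case gpu = False:
  (¬armed) forces armed = False.
  (¬rain) forces rain = False.
  (gpu ∨ ¬light) forces light = False.
  Clause (gpu ∨ light) is falsified — contradiction.
Both cases fail, so the formula is unsatisfiable.

UNSATISFIABLE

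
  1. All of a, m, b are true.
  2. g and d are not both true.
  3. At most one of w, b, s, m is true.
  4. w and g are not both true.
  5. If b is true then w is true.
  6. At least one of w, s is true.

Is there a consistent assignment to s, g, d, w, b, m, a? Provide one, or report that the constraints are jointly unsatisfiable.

Case b = True:
  (1) forces a = True.
  (1) forces m = True.
  Constraint (3) is violated (b=T, m=T) — contradiction.
Case b = False:
  Constraint (1) is violated (b=F) — contradiction.
Both cases fail — unsatisfiable.

Unsatisfiable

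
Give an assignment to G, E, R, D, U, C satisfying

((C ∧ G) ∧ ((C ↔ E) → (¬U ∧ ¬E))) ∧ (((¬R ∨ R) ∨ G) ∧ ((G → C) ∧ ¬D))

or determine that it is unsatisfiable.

G = True, E = False, R = False, D = False, U = True, C = True

  (C ∧ G) ∧ ((C ↔ E) → (¬U ∧ ¬E)) = True
    C ∧ G = True
    (C ↔ E) → (¬U ∧ ¬E) = True
      C ↔ E = False
      ¬U ∧ ¬E = False
        ¬U = False
        ¬E = True
  ((¬R ∨ R) ∨ G) ∧ ((G → C) ∧ ¬D) = True
    (¬R ∨ R) ∨ G = True
      ¬R ∨ R = True
        ¬R = True
    (G → C) ∧ ¬D = True
      G → C = True
      ¬D = True
Both conjuncts True, so the formula holds.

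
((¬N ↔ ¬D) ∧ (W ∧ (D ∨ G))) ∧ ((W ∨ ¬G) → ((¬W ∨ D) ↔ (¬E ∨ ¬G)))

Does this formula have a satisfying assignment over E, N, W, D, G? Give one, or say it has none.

E = True, N = False, W = True, D = False, G = True

  (¬N ↔ ¬D) ∧ (W ∧ (D ∨ G)) = True
    ¬N ↔ ¬D = True
      ¬N = True
      ¬D = True
    W ∧ (D ∨ G) = True
      D ∨ G = True
  (W ∨ ¬G) → ((¬W ∨ D) ↔ (¬E ∨ ¬G)) = True
    W ∨ ¬G = True
      ¬G = False
    (¬W ∨ D) ↔ (¬E ∨ ¬G) = True
      ¬W ∨ D = False
        ¬W = False
      ¬E ∨ ¬G = False
        ¬E = False
        ¬G = False
Both conjuncts True, so the formula holds.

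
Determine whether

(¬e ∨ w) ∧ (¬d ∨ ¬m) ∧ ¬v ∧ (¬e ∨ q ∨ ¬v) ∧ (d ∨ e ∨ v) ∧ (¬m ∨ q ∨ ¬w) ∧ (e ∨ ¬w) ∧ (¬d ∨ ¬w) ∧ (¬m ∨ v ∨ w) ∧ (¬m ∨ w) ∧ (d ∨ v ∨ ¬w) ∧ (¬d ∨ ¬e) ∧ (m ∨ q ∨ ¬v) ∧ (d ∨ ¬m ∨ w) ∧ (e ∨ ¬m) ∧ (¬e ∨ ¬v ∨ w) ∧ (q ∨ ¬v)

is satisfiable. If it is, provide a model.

e = False, d = True, w = False, v = False, m = False, q = False

Unit clause (¬v) forces v = False.
Try e = True:
  (¬e ∨ w) forces w = True.
  (¬d ∨ ¬w) forces d = False.
  clause (d ∨ v ∨ ¬w) is falsified — backtrack.
So e = False.
  then (d ∨ e ∨ v) forces d = True.
  then (e ∨ ¬w) forces w = False.
  then (¬m ∨ v ∨ w) forces m = False.
Set q = False.
All clauses satisfied.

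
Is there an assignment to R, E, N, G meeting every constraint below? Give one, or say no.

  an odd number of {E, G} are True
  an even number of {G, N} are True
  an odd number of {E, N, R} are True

R = False; E = False; N = True; G = True

{E, G}: 1 true → odd ✓
{G, N}: 2 true → even ✓
{E, N, R}: 1 true → odd ✓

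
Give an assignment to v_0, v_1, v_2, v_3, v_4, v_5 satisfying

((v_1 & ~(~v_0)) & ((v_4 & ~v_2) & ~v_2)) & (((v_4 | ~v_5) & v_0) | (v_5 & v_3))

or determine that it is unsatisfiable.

v_0=T, v_1=T, v_2=F, v_3=T, v_4=T, v_5=T

  (v_1 & ~(~v_0)) & ((v_4 & ~v_2) & ~v_2) = True
    v_1 & ~(~v_0) = True
      ~(~v_0) = True
        ~v_0 = False
    (v_4 & ~v_2) & ~v_2 = True
      v_4 & ~v_2 = True
        ~v_2 = True
      ~v_2 = True
  ((v_4 | ~v_5) & v_0) | (v_5 & v_3) = True
    (v_4 | ~v_5) & v_0 = True
      v_4 | ~v_5 = True
        ~v_5 = False
    v_5 & v_3 = True
Both conjuncts True, so the formula holds.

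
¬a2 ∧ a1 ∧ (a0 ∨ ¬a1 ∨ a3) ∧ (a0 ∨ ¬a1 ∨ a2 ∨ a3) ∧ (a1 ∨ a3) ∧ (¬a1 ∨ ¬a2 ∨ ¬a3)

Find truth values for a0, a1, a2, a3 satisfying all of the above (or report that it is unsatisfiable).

Unit clause (¬a2) forces a2 = False.
Unit clause (a1) forces a1 = True.
Set a0 = True.
Set a3 = False.
Check each clause:
  (¬a2): ¬a2 holds.
  (a1): a1 holds.
  (a0 ∨ ¬a1 ∨ a3): a0 holds.
  (a0 ∨ ¬a1 ∨ a2 ∨ a3): a0 holds.
  (a1 ∨ a3): a1 holds.
  (¬a1 ∨ ¬a2 ∨ ¬a3): ¬a2 holds.
All clauses satisfied.

a0=T; a1=T; a2=F; a3=F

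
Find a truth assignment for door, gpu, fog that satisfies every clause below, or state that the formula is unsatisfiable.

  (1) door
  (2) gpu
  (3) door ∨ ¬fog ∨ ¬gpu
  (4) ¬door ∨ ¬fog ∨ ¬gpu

Unit clause (door) forces door = True.
Unit clause (gpu) forces gpu = True.
In (¬door ∨ ¬fog ∨ ¬gpu) only ¬fog is left, so fog = False.
Check each clause:
  (door): door holds.
  (gpu): gpu holds.
  (door ∨ ¬fog ∨ ¬gpu): door holds.
  (¬door ∨ ¬fog ∨ ¬gpu): ¬fog holds.
All clauses satisfied.

door = True; gpu = True; fog = False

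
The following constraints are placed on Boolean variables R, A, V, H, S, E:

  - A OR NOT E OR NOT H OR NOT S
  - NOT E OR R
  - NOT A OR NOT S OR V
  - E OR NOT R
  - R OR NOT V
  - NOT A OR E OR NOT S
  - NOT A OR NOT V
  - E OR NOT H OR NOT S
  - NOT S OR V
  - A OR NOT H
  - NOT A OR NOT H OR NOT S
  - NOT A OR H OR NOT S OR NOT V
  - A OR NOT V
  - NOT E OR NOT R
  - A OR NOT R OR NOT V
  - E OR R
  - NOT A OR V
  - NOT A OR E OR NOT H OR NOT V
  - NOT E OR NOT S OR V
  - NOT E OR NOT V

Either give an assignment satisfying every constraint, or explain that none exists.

Case R = True:
  (E OR NOT R) forces E = True.
  Clause (NOT E OR NOT R) is falsified — contradiction.
Case R = False:
  (NOT E OR R) forces E = False.
  Clause (E OR R) is falsified — contradiction.
Both cases fail, so the formula is unsatisfiable.

UNSATISFIABLE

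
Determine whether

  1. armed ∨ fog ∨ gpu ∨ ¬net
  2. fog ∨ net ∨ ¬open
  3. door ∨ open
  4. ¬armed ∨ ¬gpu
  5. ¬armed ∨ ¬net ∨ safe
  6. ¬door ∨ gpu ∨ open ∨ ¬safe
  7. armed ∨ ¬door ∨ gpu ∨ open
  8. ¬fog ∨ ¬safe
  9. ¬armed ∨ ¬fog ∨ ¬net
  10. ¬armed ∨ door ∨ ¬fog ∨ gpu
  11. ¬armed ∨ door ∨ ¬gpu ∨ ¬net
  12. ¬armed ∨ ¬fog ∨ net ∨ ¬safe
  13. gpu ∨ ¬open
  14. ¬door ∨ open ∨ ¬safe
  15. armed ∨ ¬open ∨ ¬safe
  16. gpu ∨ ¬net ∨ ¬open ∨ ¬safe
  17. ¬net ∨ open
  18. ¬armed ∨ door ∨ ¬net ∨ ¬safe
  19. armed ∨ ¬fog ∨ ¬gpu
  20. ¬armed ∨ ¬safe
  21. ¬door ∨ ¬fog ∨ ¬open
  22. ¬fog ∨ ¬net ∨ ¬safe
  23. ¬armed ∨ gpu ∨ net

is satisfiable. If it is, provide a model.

door: True; open: False; gpu: True; net: False; safe: False; fog: False; armed: False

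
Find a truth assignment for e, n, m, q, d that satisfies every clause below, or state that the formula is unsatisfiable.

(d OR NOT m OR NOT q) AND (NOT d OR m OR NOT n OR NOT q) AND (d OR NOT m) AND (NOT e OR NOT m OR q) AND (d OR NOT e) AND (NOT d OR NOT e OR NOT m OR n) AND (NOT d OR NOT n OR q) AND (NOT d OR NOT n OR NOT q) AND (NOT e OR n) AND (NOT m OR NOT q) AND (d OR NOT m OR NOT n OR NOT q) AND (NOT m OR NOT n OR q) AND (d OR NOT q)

Try e = True:
  (d OR NOT e) forces d = True.
  (NOT e OR n) forces n = True.
  (NOT d OR NOT n OR q) forces q = True.
  clause (NOT d OR NOT n OR NOT q) is falsified — backtrack.
So e = False.
Set n = True.
Set m = False.
Try q = True:
  (NOT d OR m OR NOT n OR NOT q) forces d = False.
  clause (d OR NOT q) is falsified — backtrack.
So q = False.
  then (NOT d OR NOT n OR q) forces d = False.
All clauses satisfied.

e = False; n = True; m = False; q = False; d = False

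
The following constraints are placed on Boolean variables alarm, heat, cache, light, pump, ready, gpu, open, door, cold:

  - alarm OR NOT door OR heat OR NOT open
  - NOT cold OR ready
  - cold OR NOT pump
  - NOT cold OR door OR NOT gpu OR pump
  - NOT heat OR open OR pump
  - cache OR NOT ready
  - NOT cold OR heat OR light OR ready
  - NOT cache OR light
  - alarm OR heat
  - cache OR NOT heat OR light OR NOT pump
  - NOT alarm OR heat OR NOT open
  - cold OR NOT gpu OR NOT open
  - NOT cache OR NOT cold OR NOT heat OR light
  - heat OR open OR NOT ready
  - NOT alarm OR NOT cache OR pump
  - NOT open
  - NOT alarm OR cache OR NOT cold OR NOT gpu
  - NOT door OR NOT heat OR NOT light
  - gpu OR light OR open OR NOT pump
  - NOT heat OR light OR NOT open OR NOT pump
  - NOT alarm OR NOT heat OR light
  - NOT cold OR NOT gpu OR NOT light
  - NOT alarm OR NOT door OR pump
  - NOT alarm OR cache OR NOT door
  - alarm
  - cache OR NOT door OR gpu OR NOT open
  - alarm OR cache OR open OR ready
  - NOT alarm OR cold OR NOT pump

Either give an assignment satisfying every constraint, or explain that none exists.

Unit clause (NOT open) forces open = False.
Unit clause (alarm) forces alarm = True.
Set heat = True.
  then (NOT heat OR open OR pump) forces pump = True.
  then (NOT alarm OR NOT heat OR light) forces light = True.
  then (NOT alarm OR cold OR NOT pump) forces cold = True.
  then (NOT cold OR ready) forces ready = True.
  then (cache OR NOT ready) forces cache = True.
  then (NOT door OR NOT heat OR NOT light) forces door = False.
  then (NOT cold OR NOT gpu OR NOT light) forces gpu = False.
All clauses satisfied.

alarm = True; heat = True; cache = True; light = True; pump = True; ready = True; gpu = False; open = False; door = False; cold = True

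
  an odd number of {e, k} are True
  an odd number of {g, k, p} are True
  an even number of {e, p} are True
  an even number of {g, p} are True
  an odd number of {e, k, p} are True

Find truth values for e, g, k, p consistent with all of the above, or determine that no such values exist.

e = False, g = False, k = True, p = False

{e, k}: 1 true → odd ✓
{g, k, p}: 1 true → odd ✓
{e, p}: 0 true → even ✓
{g, p}: 0 true → even ✓
{e, k, p}: 1 true → odd ✓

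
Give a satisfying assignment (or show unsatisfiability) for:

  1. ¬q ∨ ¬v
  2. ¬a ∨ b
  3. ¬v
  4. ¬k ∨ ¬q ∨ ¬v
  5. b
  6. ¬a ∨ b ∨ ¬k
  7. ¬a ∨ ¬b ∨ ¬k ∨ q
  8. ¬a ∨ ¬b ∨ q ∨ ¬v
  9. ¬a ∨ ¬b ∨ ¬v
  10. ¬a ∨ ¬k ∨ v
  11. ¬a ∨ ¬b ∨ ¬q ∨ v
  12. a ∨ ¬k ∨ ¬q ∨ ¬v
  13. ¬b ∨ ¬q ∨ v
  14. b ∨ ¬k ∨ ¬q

v: False; k: False; q: False; b: True; a: False

Unit clause (¬v) forces v = False.
Unit clause (b) forces b = True.
In (¬b ∨ ¬q ∨ v) only ¬q is left, so q = False.
Set k = False.
Set a = False.
All clauses satisfied.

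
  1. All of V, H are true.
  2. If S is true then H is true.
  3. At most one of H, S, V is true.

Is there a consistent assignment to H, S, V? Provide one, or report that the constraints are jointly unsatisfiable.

Unsatisfiable — no assignment works.

Case H = True:
  (1) forces V = True.
  Constraint (3) is violated (H=T, V=T) — contradiction.
Case H = False:
  Constraint (1) is violated (H=F) — contradiction.
Both cases fail — unsatisfiable.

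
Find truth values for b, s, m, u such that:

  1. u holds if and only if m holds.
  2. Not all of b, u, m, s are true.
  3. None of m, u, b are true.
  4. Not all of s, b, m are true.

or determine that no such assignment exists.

b = False; s = False; m = False; u = False

  (1) u=F, m=F — same ✓
  (2) {b, u, m, s}: 0/4 true — not all ✓
  (3) {m, u, b}: 0 true — none ✓
  (4) {s, b, m}: 0/3 true — not all ✓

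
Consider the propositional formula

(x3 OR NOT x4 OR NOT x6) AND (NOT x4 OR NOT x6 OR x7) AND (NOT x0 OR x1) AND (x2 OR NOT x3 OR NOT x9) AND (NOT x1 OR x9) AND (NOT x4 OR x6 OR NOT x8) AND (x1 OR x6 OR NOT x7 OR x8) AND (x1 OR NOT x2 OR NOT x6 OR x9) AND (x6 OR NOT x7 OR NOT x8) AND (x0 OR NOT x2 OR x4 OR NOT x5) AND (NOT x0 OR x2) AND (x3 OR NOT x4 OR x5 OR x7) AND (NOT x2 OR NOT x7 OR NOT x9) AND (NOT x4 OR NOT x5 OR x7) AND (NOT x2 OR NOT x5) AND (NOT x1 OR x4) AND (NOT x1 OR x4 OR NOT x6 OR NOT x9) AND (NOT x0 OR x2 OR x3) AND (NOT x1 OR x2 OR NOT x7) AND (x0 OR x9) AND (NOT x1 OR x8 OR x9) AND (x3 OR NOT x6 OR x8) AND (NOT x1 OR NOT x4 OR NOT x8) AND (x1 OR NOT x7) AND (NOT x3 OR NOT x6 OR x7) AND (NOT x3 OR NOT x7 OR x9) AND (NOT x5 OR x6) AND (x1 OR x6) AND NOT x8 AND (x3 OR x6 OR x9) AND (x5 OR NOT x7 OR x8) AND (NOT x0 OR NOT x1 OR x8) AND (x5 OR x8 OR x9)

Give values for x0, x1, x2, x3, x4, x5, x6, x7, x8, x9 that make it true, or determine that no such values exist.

Unit clause (NOT x8) forces x8 = False.
Try x0 = True:
  (NOT x0 OR x1) forces x1 = True.
  clause (NOT x0 OR NOT x1 OR x8) is falsified — backtrack.
So x0 = False.
  then (x0 OR x9) forces x9 = True.
Set x1 = True.
  then (NOT x1 OR x4) forces x4 = True.
Set x2 = True.
  then (NOT x2 OR NOT x7 OR NOT x9) forces x7 = False.
  then (NOT x4 OR NOT x5 OR x7) forces x5 = False.
  then (NOT x4 OR NOT x6 OR x7) forces x6 = False.
  then (x3 OR NOT x4 OR x5 OR x7) forces x3 = True.
All clauses satisfied.

x0: False, x1: True, x2: True, x3: True, x4: True, x5: False, x6: False, x7: False, x8: False, x9: True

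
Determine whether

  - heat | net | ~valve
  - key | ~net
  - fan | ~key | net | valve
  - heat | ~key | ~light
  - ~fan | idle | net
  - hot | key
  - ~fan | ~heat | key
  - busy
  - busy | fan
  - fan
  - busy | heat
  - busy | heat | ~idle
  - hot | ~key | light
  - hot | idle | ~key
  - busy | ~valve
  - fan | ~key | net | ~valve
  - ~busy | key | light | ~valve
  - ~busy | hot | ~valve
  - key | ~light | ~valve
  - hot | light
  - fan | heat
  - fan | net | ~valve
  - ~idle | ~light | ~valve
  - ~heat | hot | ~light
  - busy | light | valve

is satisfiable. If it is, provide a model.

Unit clause (busy) forces busy = True.
Unit clause (fan) forces fan = True.
Set heat = True.
  then (~fan | ~heat | key) forces key = True.
Try hot = False:
  (hot | ~key | light) forces light = True.
  clause (~heat | hot | ~light) is falsified — backtrack.
So hot = True.
Set idle = True.
Set light = False.
Set net = False.
Set valve = True.
All clauses satisfied.

heat = True; fan = True; hot = True; idle = True; light = False; net = False; valve = True; key = True; busy = True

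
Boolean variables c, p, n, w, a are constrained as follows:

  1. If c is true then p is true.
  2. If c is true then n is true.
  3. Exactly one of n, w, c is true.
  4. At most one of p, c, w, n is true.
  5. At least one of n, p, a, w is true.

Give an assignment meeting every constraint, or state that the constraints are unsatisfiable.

c = False; p = False; n = False; w = True; a = True

  (1) c=F ⇒ p: vacuous ✓
  (2) c=F ⇒ n: vacuous ✓
  (3) {n, w, c}: 1 true — exactly one ✓
  (4) {p, c, w, n}: 1 true — at most one ✓
  (5) {n, p, a, w}: 2 true — at least one ✓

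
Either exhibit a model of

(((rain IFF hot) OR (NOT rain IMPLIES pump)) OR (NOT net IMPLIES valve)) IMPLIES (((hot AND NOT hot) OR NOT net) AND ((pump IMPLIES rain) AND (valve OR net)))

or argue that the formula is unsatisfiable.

valve=T; rain=T; net=F; hot=F; pump=T

  (((rain IFF hot) OR (NOT rain IMPLIES pump)) OR (NOT net IMPLIES valve)) IMPLIES (((hot AND NOT hot) OR NOT net) AND ((pump IMPLIES rain) AND (valve OR net))) = True
    ((rain IFF hot) OR (NOT rain IMPLIES pump)) OR (NOT net IMPLIES valve) = True
      (rain IFF hot) OR (NOT rain IMPLIES pump) = True
        rain IFF hot = False
        NOT rain IMPLIES pump = True
          NOT rain = False
      NOT net IMPLIES valve = True
        NOT net = True
    ((hot AND NOT hot) OR NOT net) AND ((pump IMPLIES rain) AND (valve OR net)) = True
      (hot AND NOT hot) OR NOT net = True
        hot AND NOT hot = False
          NOT hot = True
        NOT net = True
      (pump IMPLIES rain) AND (valve OR net) = True
        pump IMPLIES rain = True
        valve OR net = True
The formula evaluates to True.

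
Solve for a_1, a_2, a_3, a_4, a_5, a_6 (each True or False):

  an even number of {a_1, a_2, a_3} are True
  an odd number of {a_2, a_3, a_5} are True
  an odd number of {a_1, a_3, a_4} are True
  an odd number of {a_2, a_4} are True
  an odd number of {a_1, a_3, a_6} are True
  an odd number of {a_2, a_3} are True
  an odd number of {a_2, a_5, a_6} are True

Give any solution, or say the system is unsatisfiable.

a_1: True, a_2: False, a_3: True, a_4: True, a_5: False, a_6: True

{a_1, a_2, a_3}: 2 true → even ✓
{a_2, a_3, a_5}: 1 true → odd ✓
{a_1, a_3, a_4}: 3 true → odd ✓
{a_2, a_4}: 1 true → odd ✓
{a_1, a_3, a_6}: 3 true → odd ✓
{a_2, a_3}: 1 true → odd ✓
{a_2, a_5, a_6}: 1 true → odd ✓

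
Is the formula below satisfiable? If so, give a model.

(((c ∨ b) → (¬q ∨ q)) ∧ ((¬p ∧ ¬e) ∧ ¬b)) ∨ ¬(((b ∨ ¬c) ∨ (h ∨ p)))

c = False, q = True, p = False, e = False, b = False, h = False

  (((c ∨ b) → (¬q ∨ q)) ∧ ((¬p ∧ ¬e) ∧ ¬b)) ∨ ¬(((b ∨ ¬c) ∨ (h ∨ p))) = True
    ((c ∨ b) → (¬q ∨ q)) ∧ ((¬p ∧ ¬e) ∧ ¬b) = True
      (c ∨ b) → (¬q ∨ q) = True
        c ∨ b = False
        ¬q ∨ q = True
          ¬q = False
      (¬p ∧ ¬e) ∧ ¬b = True
        ¬p ∧ ¬e = True
          ¬p = True
          ¬e = True
        ¬b = True
    ¬(((b ∨ ¬c) ∨ (h ∨ p))) = False
      (b ∨ ¬c) ∨ (h ∨ p) = True
        b ∨ ¬c = True
          ¬c = True
        h ∨ p = False
The formula evaluates to True.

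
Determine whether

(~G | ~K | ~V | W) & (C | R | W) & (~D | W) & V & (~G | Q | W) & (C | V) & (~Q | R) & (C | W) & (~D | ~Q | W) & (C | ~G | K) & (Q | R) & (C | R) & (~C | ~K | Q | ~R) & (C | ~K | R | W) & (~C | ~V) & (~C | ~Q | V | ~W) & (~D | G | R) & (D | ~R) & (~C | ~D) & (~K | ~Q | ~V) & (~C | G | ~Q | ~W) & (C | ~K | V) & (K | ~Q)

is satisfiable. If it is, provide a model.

C = False, Q = False, V = True, W = True, R = True, G = True, D = True, K = True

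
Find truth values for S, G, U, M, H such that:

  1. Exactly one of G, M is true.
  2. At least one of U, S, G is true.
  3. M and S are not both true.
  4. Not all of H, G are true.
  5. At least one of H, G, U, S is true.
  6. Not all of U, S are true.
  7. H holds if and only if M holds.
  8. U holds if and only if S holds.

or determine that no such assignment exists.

S=F, G=T, U=F, M=F, H=F

  (1) {G, M}: 1 true — exactly one ✓
  (2) {U, S, G}: 1 true — at least one ✓
  (3) M=F, S=F — not both ✓
  (4) {H, G}: 1/2 true — not all ✓
  (5) {H, G, U, S}: 1 true — at least one ✓
  (6) {U, S}: 0/2 true — not all ✓
  (7) H=F, M=F — same ✓
  (8) U=F, S=F — same ✓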